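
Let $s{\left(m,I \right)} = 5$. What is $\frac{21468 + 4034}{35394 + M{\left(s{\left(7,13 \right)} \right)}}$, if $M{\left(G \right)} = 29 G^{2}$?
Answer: $\frac{25502}{36119} \approx 0.70605$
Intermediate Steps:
$\frac{21468 + 4034}{35394 + M{\left(s{\left(7,13 \right)} \right)}} = \frac{21468 + 4034}{35394 + 29 \cdot 5^{2}} = \frac{25502}{35394 + 29 \cdot 25} = \frac{25502}{35394 + 725} = \frac{25502}{36119}$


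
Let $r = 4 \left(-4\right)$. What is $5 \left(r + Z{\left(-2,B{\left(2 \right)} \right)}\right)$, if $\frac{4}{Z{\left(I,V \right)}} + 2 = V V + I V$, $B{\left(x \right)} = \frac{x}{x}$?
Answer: $- \frac{260}{3} \approx -86.667$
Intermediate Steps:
$r = -16$
$B{\left(x \right)} = 1$
$Z{\left(I,V \right)} = \frac{4}{-2 + V^{2} + I V}$ ($Z{\left(I,V \right)} = \frac{4}{-2 + \left(V V + I V\right)} = \frac{4}{-2 + \left(V^{2} + I V\right)} = \frac{4}{-2 + V^{2} + I V}$)
$5 \left(r + Z{\left(-2,B{\left(2 \right)} \right)}\right) = 5 \left(-16 + \frac{4}{-2 + 1^{2} - 2}\right) = 5 \left(-16 + \frac{4}{-2 + 1 - 2}\right) = 5 \left(-16 + \frac{4}{-3}\right) = 5 \left(-16 + 4 \left(- \frac{1}{3}\right)\right) = 5 \left(-16 - \frac{4}{3}\right) = 5 \left(- \frac{52}{3}\right) = - \frac{260}{3}$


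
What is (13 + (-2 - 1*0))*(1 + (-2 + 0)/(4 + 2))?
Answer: 22/3 ≈ 7.3333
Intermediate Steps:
(13 + (-2 - 1*0))*(1 + (-2 + 0)/(4 + 2)) = (13 + (-2 + 0))*(1 - 2/6) = (13 - 2)*(1 - 2*⅙) = 11*(1 - ⅓) = 11*(⅔) = 22/3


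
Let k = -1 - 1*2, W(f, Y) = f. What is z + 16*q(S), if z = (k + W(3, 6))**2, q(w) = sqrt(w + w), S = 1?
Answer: 16*sqrt(2) ≈ 22.627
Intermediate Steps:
k = -3 (k = -1 - 2 = -3)
q(w) = sqrt(2)*sqrt(w) (q(w) = sqrt(2*w) = sqrt(2)*sqrt(w))
z = 0 (z = (-3 + 3)**2 = 0**2 = 0)
z + 16*q(S) = 0 + 16*(sqrt(2)*sqrt(1)) = 0 + 16*(sqrt(2)*1) = 0 + 16*sqrt(2) = 16*sqrt(2)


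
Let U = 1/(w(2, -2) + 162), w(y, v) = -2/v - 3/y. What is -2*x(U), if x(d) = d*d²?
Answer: -16/33698267 ≈ -4.7480e-7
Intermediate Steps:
w(y, v) = -3/y - 2/v
U = 2/323 (U = 1/((-3/2 - 2/(-2)) + 162) = 1/((-3*½ - 2*(-½)) + 162) = 1/((-3/2 + 1) + 162) = 1/(-½ + 162) = 1/(323/2) = 2/323 ≈ 0.0061920)
x(d) = d³
-2*x(U) = -2*(2/323)³ = -2*8/33698267 = -16/33698267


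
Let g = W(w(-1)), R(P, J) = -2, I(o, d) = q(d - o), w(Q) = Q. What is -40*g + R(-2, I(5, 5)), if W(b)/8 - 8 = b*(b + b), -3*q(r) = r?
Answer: -3202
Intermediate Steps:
q(r) = -r/3
I(o, d) = -d/3 + o/3 (I(o, d) = -(d - o)/3 = -d/3 + o/3)
W(b) = 64 + 16*b² (W(b) = 64 + 8*(b*(b + b)) = 64 + 8*(b*(2*b)) = 64 + 8*(2*b²) = 64 + 16*b²)
g = 80 (g = 64 + 16*(-1)² = 64 + 16*1 = 64 + 16 = 80)
-40*g + R(-2, I(5, 5)) = -40*80 - 2 = -3200 - 2 = -3202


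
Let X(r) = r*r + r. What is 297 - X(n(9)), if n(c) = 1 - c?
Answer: 241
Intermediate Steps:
X(r) = r + r² (X(r) = r² + r = r + r²)
297 - X(n(9)) = 297 - (1 - 1*9)*(1 + (1 - 1*9)) = 297 - (1 - 9)*(1 + (1 - 9)) = 297 - (-8)*(1 - 8) = 297 - (-8)*(-7) = 297 - 1*56 = 297 - 56 = 241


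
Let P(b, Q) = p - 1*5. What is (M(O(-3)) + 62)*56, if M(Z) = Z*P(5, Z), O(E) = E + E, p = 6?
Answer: 3136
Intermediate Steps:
O(E) = 2*E
P(b, Q) = 1 (P(b, Q) = 6 - 1*5 = 6 - 5 = 1)
M(Z) = Z (M(Z) = Z*1 = Z)
(M(O(-3)) + 62)*56 = (2*(-3) + 62)*56 = (-6 + 62)*56 = 56*56 = 3136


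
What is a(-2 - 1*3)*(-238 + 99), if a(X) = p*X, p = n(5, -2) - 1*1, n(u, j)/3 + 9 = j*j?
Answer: -11120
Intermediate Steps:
n(u, j) = -27 + 3*j² (n(u, j) = -27 + 3*(j*j) = -27 + 3*j²)
p = -16 (p = (-27 + 3*(-2)²) - 1*1 = (-27 + 3*4) - 1 = (-27 + 12) - 1 = -15 - 1 = -16)
a(X) = -16*X
a(-2 - 1*3)*(-238 + 99) = (-16*(-2 - 1*3))*(-238 + 99) = -16*(-2 - 3)*(-139) = -16*(-5)*(-139) = 80*(-139) = -11120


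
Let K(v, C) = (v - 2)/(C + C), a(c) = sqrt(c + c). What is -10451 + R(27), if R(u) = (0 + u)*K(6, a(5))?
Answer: -10451 + 27*sqrt(10)/5 ≈ -10434.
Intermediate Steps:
a(c) = sqrt(2)*sqrt(c) (a(c) = sqrt(2*c) = sqrt(2)*sqrt(c))
K(v, C) = (-2 + v)/(2*C) (K(v, C) = (-2 + v)/((2*C)) = (-2 + v)*(1/(2*C)) = (-2 + v)/(2*C))
R(u) = u*sqrt(10)/5 (R(u) = (0 + u)*((-2 + 6)/(2*((sqrt(2)*sqrt(5))))) = u*((1/2)*4/sqrt(10)) = u*((1/2)*(sqrt(10)/10)*4) = u*(sqrt(10)/5) = u*sqrt(10)/5)
-10451 + R(27) = -10451 + (1/5)*27*sqrt(10) = -10451 + 27*sqrt(10)/5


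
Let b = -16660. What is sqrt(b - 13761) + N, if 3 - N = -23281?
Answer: 23284 + I*sqrt(30421) ≈ 23284.0 + 174.42*I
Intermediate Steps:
N = 23284 (N = 3 - 1*(-23281) = 3 + 23281 = 23284)
sqrt(b - 13761) + N = sqrt(-16660 - 13761) + 23284 = sqrt(-30421) + 23284 = I*sqrt(30421) + 23284 = 23284 + I*sqrt(30421)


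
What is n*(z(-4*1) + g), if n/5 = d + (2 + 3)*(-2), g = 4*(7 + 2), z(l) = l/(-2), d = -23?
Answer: -6270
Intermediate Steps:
z(l) = -l/2 (z(l) = l*(-½) = -l/2)
g = 36 (g = 4*9 = 36)
n = -165 (n = 5*(-23 + (2 + 3)*(-2)) = 5*(-23 + 5*(-2)) = 5*(-23 - 10) = 5*(-33) = -165)
n*(z(-4*1) + g) = -165*(-(-2) + 36) = -165*(-½*(-4) + 36) = -165*(2 + 36) = -165*38 = -6270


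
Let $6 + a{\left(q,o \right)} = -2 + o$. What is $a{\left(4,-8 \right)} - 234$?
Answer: $-250$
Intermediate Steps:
$a{\left(q,o \right)} = -8 + o$ ($a{\left(q,o \right)} = -6 + \left(-2 + o\right) = -8 + o$)
$a{\left(4,-8 \right)} - 234 = \left(-8 - 8\right) - 234 = -16 - 234 = -250$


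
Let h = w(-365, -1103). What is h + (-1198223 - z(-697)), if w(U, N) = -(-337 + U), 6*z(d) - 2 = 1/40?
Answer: -95801707/80 ≈ -1.1975e+6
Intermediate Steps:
z(d) = 27/80 (z(d) = ⅓ + (⅙)/40 = ⅓ + (⅙)*(1/40) = ⅓ + 1/240 = 27/80)
w(U, N) = 337 - U
h = 702 (h = 337 - 1*(-365) = 337 + 365 = 702)
h + (-1198223 - z(-697)) = 702 + (-1198223 - 1*27/80) = 702 + (-1198223 - 27/80) = 702 - 95857867/80 = -95801707/80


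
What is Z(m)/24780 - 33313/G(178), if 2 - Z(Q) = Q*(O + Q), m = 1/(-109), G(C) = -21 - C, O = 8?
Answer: 467034501967/2789896420 ≈ 167.40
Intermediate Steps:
m = -1/109 ≈ -0.0091743
Z(Q) = 2 - Q*(8 + Q)
Z(m)/24780 - 33313/G(178) = (2 - (-1/109)² - 8*(-1/109))/24780 - 33313/(-21 - 1*178) = (2 - 1*1/11881 + 8/109)*(1/24780) - 33313/(-21 - 178) = (2 - 1/11881 + 8/109)*(1/24780) - 33313/(-199) = (24633/11881)*(1/24780) - 33313*(-1/199) = 1173/14019580 + 33313/199 = 467034501967/2789896420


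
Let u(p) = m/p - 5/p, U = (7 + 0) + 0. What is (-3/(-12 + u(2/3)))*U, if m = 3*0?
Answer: 14/13 ≈ 1.0769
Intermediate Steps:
U = 7 (U = 7 + 0 = 7)
m = 0
u(p) = -5/p (u(p) = 0/p - 5/p = 0 - 5/p = -5/p)
(-3/(-12 + u(2/3)))*U = -3/(-12 - 5/(2/3))*7 = -3/(-12 - 5/(2*(⅓)))*7 = -3/(-12 - 5/⅔)*7 = -3/(-12 - 5*3/2)*7 = -3/(-12 - 15/2)*7 = -3/(-39/2)*7 = -3*(-2/39)*7 = (2/13)*7 = 14/13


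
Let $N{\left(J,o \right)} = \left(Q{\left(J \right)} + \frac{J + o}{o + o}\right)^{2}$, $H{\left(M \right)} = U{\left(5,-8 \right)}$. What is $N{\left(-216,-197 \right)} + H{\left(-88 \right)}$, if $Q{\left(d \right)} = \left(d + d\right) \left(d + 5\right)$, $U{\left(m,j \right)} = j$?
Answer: $\frac{1289837015076713}{155236} \approx 8.3089 \cdot 10^{9}$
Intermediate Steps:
$H{\left(M \right)} = -8$
$Q{\left(d \right)} = 2 d \left(5 + d\right)$
$N{\left(J,o \right)} = \left(\frac{J + o}{2 o} + 2 J \left(5 + J\right)\right)^{2}$ ($N{\left(J,o \right)} = \left(2 J \left(5 + J\right) + \frac{J + o}{o + o}\right)^{2} = \left(2 J \left(5 + J\right) + \frac{J + o}{2 o}\right)^{2} = \left(\frac{J + o}{2 o} + 2 J \left(5 + J\right)\right)^{2}$)
$N{\left(-216,-197 \right)} + H{\left(-88 \right)} = \frac{\left(-216 - 197 + 4 \left(-216\right) \left(-197\right) \left(5 - 216\right)\right)^{2}}{4 \cdot 38809} - 8 = \frac{1}{4} \cdot \frac{1}{38809} \left(-216 - 197 + 4 \left(-216\right) \left(-197\right) \left(-211\right)\right)^{2} - 8 = \frac{1}{4} \cdot \frac{1}{38809} \left(-216 - 197 - 35913888\right)^{2} - 8 = \frac{1}{4} \cdot \frac{1}{38809} \left(-35914301\right)^{2} - 8 = \frac{1}{4} \cdot \frac{1}{38809} \cdot 1289837016318601 - 8 = \frac{1289837016318601}{155236} - 8 = \frac{1289837015076713}{155236}$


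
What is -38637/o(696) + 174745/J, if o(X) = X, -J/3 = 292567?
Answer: -11344452019/203626632 ≈ -55.712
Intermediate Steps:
J = -877701 (J = -3*292567 = -877701)
-38637/o(696) + 174745/J = -38637/696 + 174745/(-877701) = -38637*1/696 + 174745*(-1/877701) = -12879/232 - 174745/877701 = -11344452019/203626632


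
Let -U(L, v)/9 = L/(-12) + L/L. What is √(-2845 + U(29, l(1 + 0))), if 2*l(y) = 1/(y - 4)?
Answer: I*√11329/2 ≈ 53.219*I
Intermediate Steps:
l(y) = 1/(2*(-4 + y)) (l(y) = 1/(2*(y - 4)) = 1/(2*(-4 + y)))
U(L, v) = -9 + 3*L/4 (U(L, v) = -9*(L/(-12) + L/L) = -9*(L*(-1/12) + 1) = -9*(-L/12 + 1) = -9*(1 - L/12) = -9 + 3*L/4)
√(-2845 + U(29, l(1 + 0))) = √(-2845 + (-9 + (¾)*29)) = √(-2845 + (-9 + 87/4)) = √(-2845 + 51/4) = √(-11329/4) = I*√11329/2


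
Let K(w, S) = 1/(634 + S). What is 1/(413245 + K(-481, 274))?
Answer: 908/375226461 ≈ 2.4199e-6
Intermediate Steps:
1/(413245 + K(-481, 274)) = 1/(413245 + 1/(634 + 274)) = 1/(413245 + 1/908) = 1/(375226461/908) = 908/375226461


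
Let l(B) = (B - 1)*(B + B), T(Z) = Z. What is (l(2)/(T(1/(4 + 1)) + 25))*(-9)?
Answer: -10/7 ≈ -1.4286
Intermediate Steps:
l(B) = 2*B*(-1 + B) (l(B) = (-1 + B)*(2*B) = 2*B*(-1 + B))
(l(2)/(T(1/(4 + 1)) + 25))*(-9) = ((2*2*(-1 + 2))/(1/(4 + 1) + 25))*(-9) = ((2*2*1)/(1/5 + 25))*(-9) = (4/(⅕ + 25))*(-9) = (4/(126/5))*(-9) = ((5/126)*4)*(-9) = (10/63)*(-9) = -10/7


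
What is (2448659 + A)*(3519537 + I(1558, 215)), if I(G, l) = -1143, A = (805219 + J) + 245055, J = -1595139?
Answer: 6698297386836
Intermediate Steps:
A = -544865 (A = (805219 - 1595139) + 245055 = -789920 + 245055 = -544865)
(2448659 + A)*(3519537 + I(1558, 215)) = (2448659 - 544865)*(3519537 - 1143) = 1903794*3518394 = 6698297386836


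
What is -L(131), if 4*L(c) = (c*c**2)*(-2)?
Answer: 2248091/2 ≈ 1.1240e+6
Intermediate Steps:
L(c) = -c**3/2 (L(c) = ((c*c**2)*(-2))/4 = (c**3*(-2))/4 = (-2*c**3)/4 = -c**3/2)
-L(131) = -(-1)*131**3/2 = -(-1)*2248091/2 = -1*(-2248091/2) = 2248091/2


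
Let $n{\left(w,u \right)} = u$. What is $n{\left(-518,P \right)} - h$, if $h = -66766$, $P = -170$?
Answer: $66596$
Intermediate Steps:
$n{\left(-518,P \right)} - h = -170 - -66766 = -170 + 66766 = 66596$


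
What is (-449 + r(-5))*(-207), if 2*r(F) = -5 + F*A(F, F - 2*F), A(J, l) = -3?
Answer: 91908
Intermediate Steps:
r(F) = -5/2 - 3*F/2 (r(F) = (-5 + F*(-3))/2 = (-5 - 3*F)/2 = -5/2 - 3*F/2)
(-449 + r(-5))*(-207) = (-449 + (-5/2 - 3/2*(-5)))*(-207) = (-449 + (-5/2 + 15/2))*(-207) = (-449 + 5)*(-207) = -444*(-207) = 91908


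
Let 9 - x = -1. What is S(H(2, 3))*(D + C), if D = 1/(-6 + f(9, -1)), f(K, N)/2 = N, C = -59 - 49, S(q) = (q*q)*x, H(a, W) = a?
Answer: -4325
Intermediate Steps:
x = 10 (x = 9 - 1*(-1) = 9 + 1 = 10)
S(q) = 10*q² (S(q) = (q*q)*10 = q²*10 = 10*q²)
C = -108
f(K, N) = 2*N
D = -⅛ (D = 1/(-6 + 2*(-1)) = 1/(-6 - 2) = 1/(-8) = -⅛ ≈ -0.12500)
S(H(2, 3))*(D + C) = (10*2²)*(-⅛ - 108) = (10*4)*(-865/8) = 40*(-865/8) = -4325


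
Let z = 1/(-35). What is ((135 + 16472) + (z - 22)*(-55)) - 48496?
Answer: -214742/7 ≈ -30677.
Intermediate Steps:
z = -1/35 ≈ -0.028571
((135 + 16472) + (z - 22)*(-55)) - 48496 = ((135 + 16472) + (-1/35 - 22)*(-55)) - 48496 = (16607 - 771/35*(-55)) - 48496 = (16607 + 8481/7) - 48496 = 124730/7 - 48496 = -214742/7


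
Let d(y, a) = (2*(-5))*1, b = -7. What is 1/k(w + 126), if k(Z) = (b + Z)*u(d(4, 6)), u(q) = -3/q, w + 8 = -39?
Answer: 5/108 ≈ 0.046296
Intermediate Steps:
w = -47 (w = -8 - 39 = -47)
d(y, a) = -10 (d(y, a) = -10*1 = -10)
k(Z) = -21/10 + 3*Z/10 (k(Z) = (-7 + Z)*(-3/(-10)) = (-7 + Z)*(-3*(-⅒)) = (-7 + Z)*(3/10) = -21/10 + 3*Z/10)
1/k(w + 126) = 1/(-21/10 + 3*(-47 + 126)/10) = 1/(-21/10 + (3/10)*79) = 1/(-21/10 + 237/10) = 1/(108/5) = 5/108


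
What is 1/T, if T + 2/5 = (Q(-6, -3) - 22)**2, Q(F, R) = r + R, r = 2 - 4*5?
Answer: 5/9243 ≈ 0.00054095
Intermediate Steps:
r = -18 (r = 2 - 20 = -18)
Q(F, R) = -18 + R
T = 9243/5 (T = -2/5 + ((-18 - 3) - 22)**2 = -2/5 + (-21 - 22)**2 = -2/5 + (-43)**2 = -2/5 + 1849 = 9243/5 ≈ 1848.6)
1/T = 1/(9243/5) = 5/9243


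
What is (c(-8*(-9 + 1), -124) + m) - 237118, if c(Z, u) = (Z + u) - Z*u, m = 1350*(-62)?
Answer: -312942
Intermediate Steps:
m = -83700
c(Z, u) = Z + u - Z*u (c(Z, u) = (Z + u) - Z*u = Z + u - Z*u)
(c(-8*(-9 + 1), -124) + m) - 237118 = ((-8*(-9 + 1) - 124 - 1*(-8*(-9 + 1))*(-124)) - 83700) - 237118 = ((-8*(-8) - 124 - 1*(-8*(-8))*(-124)) - 83700) - 237118 = ((64 - 124 - 1*64*(-124)) - 83700) - 237118 = ((64 - 124 + 7936) - 83700) - 237118 = (7876 - 83700) - 237118 = -75824 - 237118 = -312942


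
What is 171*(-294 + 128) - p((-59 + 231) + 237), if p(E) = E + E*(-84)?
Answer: 5561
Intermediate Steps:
p(E) = -83*E (p(E) = E - 84*E = -83*E)
171*(-294 + 128) - p((-59 + 231) + 237) = 171*(-294 + 128) - (-83)*((-59 + 231) + 237) = 171*(-166) - (-83)*(172 + 237) = -28386 - (-83)*409 = -28386 - 1*(-33947) = -28386 + 33947 = 5561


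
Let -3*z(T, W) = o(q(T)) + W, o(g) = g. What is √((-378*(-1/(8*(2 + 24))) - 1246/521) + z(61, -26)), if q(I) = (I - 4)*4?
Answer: I*√448583091294/81276 ≈ 8.2406*I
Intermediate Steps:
q(I) = -16 + 4*I (q(I) = (-4 + I)*4 = -16 + 4*I)
z(T, W) = 16/3 - 4*T/3 - W/3 (z(T, W) = -((-16 + 4*T) + W)/3 = -(-16 + W + 4*T)/3 = 16/3 - 4*T/3 - W/3)
√((-378*(-1/(8*(2 + 24))) - 1246/521) + z(61, -26)) = √((-378*(-1/(8*(2 + 24))) - 1246/521) + (16/3 - 4/3*61 - ⅓*(-26))) = √((-378/((-8*26)) - 1246*1/521) + (16/3 - 244/3 + 26/3)) = √((-378/(-208) - 1246/521) - 202/3) = √((-378*(-1/208) - 1246/521) - 202/3) = √((189/104 - 1246/521) - 202/3) = √(-31115/54184 - 202/3) = √(-11038513/162552) = I*√448583091294/81276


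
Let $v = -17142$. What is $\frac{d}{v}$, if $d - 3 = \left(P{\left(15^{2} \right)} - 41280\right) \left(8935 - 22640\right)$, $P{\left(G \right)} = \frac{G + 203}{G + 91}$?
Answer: $- \frac{22346091701}{677109} \approx -33002.0$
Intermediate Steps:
$P{\left(G \right)} = \frac{203 + G}{91 + G}$
$d = \frac{44692183402}{79}$ ($d = 3 + \left(\frac{203 + 15^{2}}{91 + 15^{2}} - 41280\right) \left(8935 - 22640\right) = 3 + \left(\frac{203 + 225}{91 + 225} - 41280\right) \left(-13705\right) = 3 + \left(\frac{1}{316} \cdot 428 - 41280\right) \left(-13705\right) = 3 + \left(\frac{107}{79} - 41280\right) \left(-13705\right) = 3 - - \frac{44692183165}{79} = 3 + \frac{44692183165}{79} = \frac{44692183402}{79} \approx 5.6572 \cdot 10^{8}$)
$\frac{d}{v} = \frac{44692183402}{79 \left(-17142\right)} = \frac{44692183402}{79} \left(- \frac{1}{17142}\right) = - \frac{22346091701}{677109}$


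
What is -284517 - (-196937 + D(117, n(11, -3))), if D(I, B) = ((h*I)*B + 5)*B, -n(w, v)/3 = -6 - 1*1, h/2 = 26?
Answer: -2770729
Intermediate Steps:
h = 52 (h = 2*26 = 52)
n(w, v) = 21 (n(w, v) = -3*(-6 - 1*1) = -3*(-6 - 1) = -3*(-7) = 21)
D(I, B) = B*(5 + 52*B*I) (D(I, B) = ((52*I)*B + 5)*B = (52*B*I + 5)*B = (5 + 52*B*I)*B = B*(5 + 52*B*I))
-284517 - (-196937 + D(117, n(11, -3))) = -284517 - (-196937 + 21*(5 + 52*21*117)) = -284517 - (-196937 + 21*(5 + 127764)) = -284517 - (-196937 + 21*127769) = -284517 - (-196937 + 2683149) = -284517 - 1*2486212 = -284517 - 2486212 = -2770729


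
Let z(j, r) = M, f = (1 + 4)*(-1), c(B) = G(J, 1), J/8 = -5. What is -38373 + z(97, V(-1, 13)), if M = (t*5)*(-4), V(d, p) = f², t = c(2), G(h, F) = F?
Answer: -38393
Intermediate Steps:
J = -40 (J = 8*(-5) = -40)
c(B) = 1
t = 1
f = -5 (f = 5*(-1) = -5)
V(d, p) = 25 (V(d, p) = (-5)² = 25)
M = -20 (M = (1*5)*(-4) = 5*(-4) = -20)
z(j, r) = -20
-38373 + z(97, V(-1, 13)) = -38373 - 20 = -38393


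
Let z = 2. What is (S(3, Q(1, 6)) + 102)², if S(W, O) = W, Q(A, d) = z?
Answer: 11025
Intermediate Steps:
Q(A, d) = 2
(S(3, Q(1, 6)) + 102)² = (3 + 102)² = 105² = 11025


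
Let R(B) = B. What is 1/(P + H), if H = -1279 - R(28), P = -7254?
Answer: -1/8561 ≈ -0.00011681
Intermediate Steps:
H = -1307 (H = -1279 - 1*28 = -1279 - 28 = -1307)
1/(P + H) = 1/(-7254 - 1307) = 1/(-8561) = -1/8561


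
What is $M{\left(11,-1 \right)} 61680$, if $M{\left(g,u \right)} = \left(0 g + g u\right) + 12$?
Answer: $61680$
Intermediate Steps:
$M{\left(g,u \right)} = 12 + g u$ ($M{\left(g,u \right)} = \left(0 + g u\right) + 12 = g u + 12 = 12 + g u$)
$M{\left(11,-1 \right)} 61680 = \left(12 + 11 \left(-1\right)\right) 61680 = \left(12 - 11\right) 61680 = 1 \cdot 61680 = 61680$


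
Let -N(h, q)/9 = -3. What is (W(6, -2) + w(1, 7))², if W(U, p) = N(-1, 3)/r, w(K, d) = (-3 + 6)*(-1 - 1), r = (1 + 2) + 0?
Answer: 9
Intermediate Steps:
N(h, q) = 27 (N(h, q) = -9*(-3) = 27)
r = 3 (r = 3 + 0 = 3)
w(K, d) = -6 (w(K, d) = 3*(-2) = -6)
W(U, p) = 9 (W(U, p) = 27/3 = 27*(⅓) = 9)
(W(6, -2) + w(1, 7))² = (9 - 6)² = 3² = 9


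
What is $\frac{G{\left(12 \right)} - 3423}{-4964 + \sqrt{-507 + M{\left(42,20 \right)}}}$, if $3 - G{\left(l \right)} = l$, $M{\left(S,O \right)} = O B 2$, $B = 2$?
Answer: $\frac{17036448}{24641723} + \frac{3432 i \sqrt{427}}{24641723} \approx 0.69137 + 0.002878 i$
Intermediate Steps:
$M{\left(S,O \right)} = 4 O$ ($M{\left(S,O \right)} = O 2 \cdot 2 = 2 O 2 = 4 O$)
$G{\left(l \right)} = 3 - l$
$\frac{G{\left(12 \right)} - 3423}{-4964 + \sqrt{-507 + M{\left(42,20 \right)}}} = \frac{\left(3 - 12\right) - 3423}{-4964 + \sqrt{-507 + 4 \cdot 20}} = \frac{\left(3 - 12\right) - 3423}{-4964 + \sqrt{-507 + 80}} = \frac{-9 - 3423}{-4964 + \sqrt{-427}} = - \frac{3432}{-4964 + i \sqrt{427}}$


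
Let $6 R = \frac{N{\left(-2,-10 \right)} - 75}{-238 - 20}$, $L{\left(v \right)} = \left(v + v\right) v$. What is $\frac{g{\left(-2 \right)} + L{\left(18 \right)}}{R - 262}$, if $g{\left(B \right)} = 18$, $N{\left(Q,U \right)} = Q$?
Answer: $- \frac{1030968}{405499} \approx -2.5425$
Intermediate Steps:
$L{\left(v \right)} = 2 v^{2}$ ($L{\left(v \right)} = 2 v v = 2 v^{2}$)
$R = \frac{77}{1548}$ ($R = \frac{\left(-2 - 75\right) \frac{1}{-238 - 20}}{6} = \frac{\left(-77\right) \frac{1}{-258}}{6} = \frac{\left(-77\right) \left(- \frac{1}{258}\right)}{6} = \frac{1}{6} \cdot \frac{77}{258} = \frac{77}{1548} \approx 0.049742$)
$\frac{g{\left(-2 \right)} + L{\left(18 \right)}}{R - 262} = \frac{18 + 2 \cdot 18^{2}}{\frac{77}{1548} - 262} = \frac{18 + 2 \cdot 324}{- \frac{405499}{1548}} = \left(18 + 648\right) \left(- \frac{1548}{405499}\right) = 666 \left(- \frac{1548}{405499}\right) = - \frac{1030968}{405499}$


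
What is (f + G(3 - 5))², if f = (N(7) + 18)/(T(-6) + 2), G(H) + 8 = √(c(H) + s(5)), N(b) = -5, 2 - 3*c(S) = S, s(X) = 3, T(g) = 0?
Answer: 79/12 - √39 ≈ 0.33834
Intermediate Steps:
c(S) = ⅔ - S/3
G(H) = -8 + √(11/3 - H/3) (G(H) = -8 + √((⅔ - H/3) + 3) = -8 + √(11/3 - H/3))
f = 13/2 (f = (-5 + 18)/(0 + 2) = 13/2 ≈ 6.5000)
(f + G(3 - 5))² = (13/2 + (-8 + √(33 - 3*(3 - 5))/3))² = (13/2 + (-8 + √(33 - 3*(-2))/3))² = (13/2 + (-8 + √(33 + 6)/3))² = (13/2 + (-8 + √39/3))² = (-3/2 + √39/3)²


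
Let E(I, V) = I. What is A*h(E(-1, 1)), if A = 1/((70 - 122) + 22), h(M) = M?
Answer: 1/30 ≈ 0.033333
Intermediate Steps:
A = -1/30 (A = 1/(-52 + 22) = 1/(-30) = -1/30 ≈ -0.033333)
A*h(E(-1, 1)) = -1/30*(-1) = 1/30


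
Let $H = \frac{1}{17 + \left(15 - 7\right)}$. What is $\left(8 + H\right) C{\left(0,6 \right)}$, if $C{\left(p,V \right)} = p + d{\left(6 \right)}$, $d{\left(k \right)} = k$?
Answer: $\frac{1206}{25} \approx 48.24$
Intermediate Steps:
$H = \frac{1}{25}$ ($H = \frac{1}{17 + 8} = \frac{1}{25} \approx 0.04$)
$C{\left(p,V \right)} = 6 + p$ ($C{\left(p,V \right)} = p + 6 = 6 + p$)
$\left(8 + H\right) C{\left(0,6 \right)} = \left(8 + \frac{1}{25}\right) \left(6 + 0\right) = \frac{201}{25} \cdot 6 = \frac{1206}{25}$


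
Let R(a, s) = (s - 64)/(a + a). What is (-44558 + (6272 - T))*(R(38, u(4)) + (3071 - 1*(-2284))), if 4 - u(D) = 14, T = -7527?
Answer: -6258010827/38 ≈ -1.6468e+8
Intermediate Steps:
u(D) = -10 (u(D) = 4 - 1*14 = 4 - 14 = -10)
R(a, s) = (-64 + s)/(2*a) (R(a, s) = (-64 + s)/((2*a)) = (-64 + s)*(1/(2*a)) = (-64 + s)/(2*a))
(-44558 + (6272 - T))*(R(38, u(4)) + (3071 - 1*(-2284))) = (-44558 + (6272 - 1*(-7527)))*((½)*(-64 - 10)/38 + (3071 - 1*(-2284))) = (-44558 + (6272 + 7527))*((½)*(1/38)*(-74) + (3071 + 2284)) = (-44558 + 13799)*(-37/38 + 5355) = -30759*203453/38 = -6258010827/38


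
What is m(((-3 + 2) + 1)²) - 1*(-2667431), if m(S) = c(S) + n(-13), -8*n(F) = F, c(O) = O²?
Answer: 21339461/8 ≈ 2.6674e+6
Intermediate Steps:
n(F) = -F/8
m(S) = 13/8 + S² (m(S) = S² - ⅛*(-13) = S² + 13/8 = 13/8 + S²)
m(((-3 + 2) + 1)²) - 1*(-2667431) = (13/8 + (((-3 + 2) + 1)²)²) - 1*(-2667431) = (13/8 + ((-1 + 1)²)²) + 2667431 = (13/8 + (0²)²) + 2667431 = (13/8 + 0²) + 2667431 = (13/8 + 0) + 2667431 = 13/8 + 2667431 = 21339461/8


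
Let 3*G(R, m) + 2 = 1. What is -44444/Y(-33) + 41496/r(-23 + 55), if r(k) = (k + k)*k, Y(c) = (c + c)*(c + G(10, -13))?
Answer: 4217/70400 ≈ 0.059901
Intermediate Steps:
G(R, m) = -⅓ (G(R, m) = -⅔ + (⅓)*1 = -⅔ + ⅓ = -⅓)
Y(c) = 2*c*(-⅓ + c) (Y(c) = (c + c)*(c - ⅓) = (2*c)*(-⅓ + c) = 2*c*(-⅓ + c))
r(k) = 2*k² (r(k) = (2*k)*k = 2*k²)
-44444/Y(-33) + 41496/r(-23 + 55) = -44444*(-1/(22*(-1 + 3*(-33)))) + 41496/((2*(-23 + 55)²)) = -44444*(-1/(22*(-1 - 99))) + 41496/((2*32²)) = -44444/((⅔)*(-33)*(-100)) + 41496/((2*1024)) = -44444/2200 + 41496/2048 = -44444*1/2200 + 41496*(1/2048) = -11111/550 + 5187/256 = 4217/70400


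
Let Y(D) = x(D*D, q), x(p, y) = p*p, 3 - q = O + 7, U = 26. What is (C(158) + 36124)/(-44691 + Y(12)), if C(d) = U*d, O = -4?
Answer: -40232/23955 ≈ -1.6795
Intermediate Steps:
C(d) = 26*d
q = 0 (q = 3 - (-4 + 7) = 3 - 1*3 = 3 - 3 = 0)
x(p, y) = p²
Y(D) = D⁴ (Y(D) = (D*D)² = (D²)² = D⁴)
(C(158) + 36124)/(-44691 + Y(12)) = (26*158 + 36124)/(-44691 + 12⁴) = (4108 + 36124)/(-44691 + 20736) = 40232/(-23955) = 40232*(-1/23955) = -40232/23955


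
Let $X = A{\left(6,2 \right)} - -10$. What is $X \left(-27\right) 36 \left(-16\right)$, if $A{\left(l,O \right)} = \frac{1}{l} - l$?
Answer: $64800$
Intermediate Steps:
$X = \frac{25}{6}$ ($X = \left(\frac{1}{6} - 6\right) - -10 = \left(\frac{1}{6} - 6\right) + 10 = - \frac{35}{6} + 10 = \frac{25}{6} \approx 4.1667$)
$X \left(-27\right) 36 \left(-16\right) = \frac{25 \left(-27\right) 36 \left(-16\right)}{6} = \frac{25 \left(\left(-972\right) \left(-16\right)\right)}{6} = \frac{25}{6} \cdot 15552 = 64800$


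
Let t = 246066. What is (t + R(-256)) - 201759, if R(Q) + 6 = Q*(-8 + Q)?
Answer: 111885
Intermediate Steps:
R(Q) = -6 + Q*(-8 + Q)
(t + R(-256)) - 201759 = (246066 + (-6 + (-256)² - 8*(-256))) - 201759 = (246066 + (-6 + 65536 + 2048)) - 201759 = (246066 + 67578) - 201759 = 313644 - 201759 = 111885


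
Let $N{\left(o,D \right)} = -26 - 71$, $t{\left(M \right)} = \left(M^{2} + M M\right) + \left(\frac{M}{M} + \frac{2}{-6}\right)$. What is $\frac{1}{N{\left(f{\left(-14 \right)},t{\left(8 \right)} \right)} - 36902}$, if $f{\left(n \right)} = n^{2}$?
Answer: $- \frac{1}{36999} \approx -2.7028 \cdot 10^{-5}$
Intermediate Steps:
$t{\left(M \right)} = \frac{2}{3} + 2 M^{2}$ ($t{\left(M \right)} = \left(M^{2} + M^{2}\right) + \left(1 + 2 \left(- \frac{1}{6}\right)\right) = 2 M^{2} + \left(1 - \frac{1}{3}\right) = 2 M^{2} + \frac{2}{3} = \frac{2}{3} + 2 M^{2}$)
$N{\left(o,D \right)} = -97$ ($N{\left(o,D \right)} = -26 - 71 = -97$)
$\frac{1}{N{\left(f{\left(-14 \right)},t{\left(8 \right)} \right)} - 36902} = \frac{1}{-97 - 36902} = \frac{1}{-36999} = - \frac{1}{36999}$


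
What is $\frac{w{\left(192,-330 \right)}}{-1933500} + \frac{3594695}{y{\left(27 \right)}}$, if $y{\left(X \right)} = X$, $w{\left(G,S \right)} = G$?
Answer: $\frac{579195231443}{4350375} \approx 1.3314 \cdot 10^{5}$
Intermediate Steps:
$\frac{w{\left(192,-330 \right)}}{-1933500} + \frac{3594695}{y{\left(27 \right)}} = \frac{192}{-1933500} + \frac{3594695}{27} = 192 \left(- \frac{1}{1933500}\right) + 3594695 \cdot \frac{1}{27} = - \frac{16}{161125} + \frac{3594695}{27} = \frac{579195231443}{4350375}$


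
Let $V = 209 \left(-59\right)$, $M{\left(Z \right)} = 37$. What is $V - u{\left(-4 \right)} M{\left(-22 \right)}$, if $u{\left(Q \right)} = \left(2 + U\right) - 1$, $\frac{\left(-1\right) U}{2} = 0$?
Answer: $-12368$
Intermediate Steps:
$U = 0$ ($U = \left(-2\right) 0 = 0$)
$u{\left(Q \right)} = 1$ ($u{\left(Q \right)} = \left(2 + 0\right) - 1 = 2 - 1 = 1$)
$V = -12331$
$V - u{\left(-4 \right)} M{\left(-22 \right)} = -12331 - 1 \cdot 37 = -12331 - 37 = -12368$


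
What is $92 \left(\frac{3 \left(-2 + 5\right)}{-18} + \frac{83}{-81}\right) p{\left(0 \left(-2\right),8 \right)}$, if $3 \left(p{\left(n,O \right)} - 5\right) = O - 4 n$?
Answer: $- \frac{261326}{243} \approx -1075.4$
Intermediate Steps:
$p{\left(n,O \right)} = 5 - \frac{4 n}{3} + \frac{O}{3}$ ($p{\left(n,O \right)} = 5 + \frac{O - 4 n}{3} = 5 + \left(- \frac{4 n}{3} + \frac{O}{3}\right) = 5 - \frac{4 n}{3} + \frac{O}{3}$)
$92 \left(\frac{3 \left(-2 + 5\right)}{-18} + \frac{83}{-81}\right) p{\left(0 \left(-2\right),8 \right)} = 92 \left(\frac{3 \left(-2 + 5\right)}{-18} + \frac{83}{-81}\right) \left(5 - \frac{4 \cdot 0 \left(-2\right)}{3} + \frac{1}{3} \cdot 8\right) = 92 \left(3 \cdot 3 \left(- \frac{1}{18}\right) + 83 \left(- \frac{1}{81}\right)\right) \left(5 - 0 + \frac{8}{3}\right) = 92 \left(9 \left(- \frac{1}{18}\right) - \frac{83}{81}\right) \left(5 + 0 + \frac{8}{3}\right) = 92 \left(- \frac{1}{2} - \frac{83}{81}\right) \frac{23}{3} = 92 \left(- \frac{247}{162}\right) \frac{23}{3} = \left(- \frac{11362}{81}\right) \frac{23}{3} = - \frac{261326}{243}$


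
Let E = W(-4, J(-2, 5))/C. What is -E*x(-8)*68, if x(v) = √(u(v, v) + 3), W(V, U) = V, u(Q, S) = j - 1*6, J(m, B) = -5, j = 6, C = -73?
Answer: -272*√3/73 ≈ -6.4537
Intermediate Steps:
u(Q, S) = 0 (u(Q, S) = 6 - 1*6 = 6 - 6 = 0)
E = 4/73 (E = -4/(-73) = -4*(-1/73) = 4/73 ≈ 0.054795)
x(v) = √3 (x(v) = √(0 + 3) = √3)
-E*x(-8)*68 = -4*√3/73*68 = -272*√3/73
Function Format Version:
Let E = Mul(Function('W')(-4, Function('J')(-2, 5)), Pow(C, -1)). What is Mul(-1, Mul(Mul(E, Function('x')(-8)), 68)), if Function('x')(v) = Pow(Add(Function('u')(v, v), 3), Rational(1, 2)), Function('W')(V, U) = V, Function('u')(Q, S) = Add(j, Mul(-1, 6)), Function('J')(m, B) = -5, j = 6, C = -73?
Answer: Mul(Rational(-272, 73), Pow(3, Rational(1, 2))) ≈ -6.4537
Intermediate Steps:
Function('u')(Q, S) = 0 (Function('u')(Q, S) = Add(6, Mul(-1, 6)) = Add(6, -6) = 0)
E = Rational(4, 73) (E = Mul(-4, Pow(-73, -1)) = Mul(-4, Rational(-1, 73)) = Rational(4, 73) ≈ 0.054795)
Function('x')(v) = Pow(3, Rational(1, 2)) (Function('x')(v) = Pow(Add(0, 3), Rational(1, 2)) = Pow(3, Rational(1, 2)))
Mul(-1, Mul(Mul(E, Function('x')(-8)), 68)) = Mul(-1, Mul(Mul(Rational(4, 73), Pow(3, Rational(1, 2))), 68)) = Mul(-1, Mul(Rational(272, 73), Pow(3, Rational(1, 2)))) = Mul(Rational(-272, 73), Pow(3, Rational(1, 2)))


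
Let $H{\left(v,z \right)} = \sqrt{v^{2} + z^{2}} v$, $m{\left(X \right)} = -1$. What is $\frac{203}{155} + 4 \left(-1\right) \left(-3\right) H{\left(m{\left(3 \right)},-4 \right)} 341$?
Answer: $\frac{203}{155} - 4092 \sqrt{17} \approx -16870.0$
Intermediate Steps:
$H{\left(v,z \right)} = v \sqrt{v^{2} + z^{2}}$
$\frac{203}{155} + 4 \left(-1\right) \left(-3\right) H{\left(m{\left(3 \right)},-4 \right)} 341 = \frac{203}{155} + 4 \left(-1\right) \left(-3\right) \left(- \sqrt{\left(-1\right)^{2} + \left(-4\right)^{2}}\right) 341 = 203 \cdot \frac{1}{155} + \left(-4\right) \left(-3\right) \left(- \sqrt{1 + 16}\right) 341 = \frac{203}{155} + 12 \left(- \sqrt{17}\right) 341 = \frac{203}{155} + - 12 \sqrt{17} \cdot 341 = \frac{203}{155} - 4092 \sqrt{17}$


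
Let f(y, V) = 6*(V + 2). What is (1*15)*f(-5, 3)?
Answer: 450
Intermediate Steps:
f(y, V) = 12 + 6*V (f(y, V) = 6*(2 + V) = 12 + 6*V)
(1*15)*f(-5, 3) = (1*15)*(12 + 6*3) = 15*(12 + 18) = 15*30 = 450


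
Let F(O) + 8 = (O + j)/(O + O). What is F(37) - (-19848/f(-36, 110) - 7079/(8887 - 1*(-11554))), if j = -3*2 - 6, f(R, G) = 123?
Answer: 9553872303/62017994 ≈ 154.05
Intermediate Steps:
j = -12 (j = -6 - 6 = -12)
F(O) = -8 + (-12 + O)/(2*O) (F(O) = -8 + (O - 12)/(O + O) = -8 + (-12 + O)/((2*O)) = -8 + (-12 + O)*(1/(2*O)) = -8 + (-12 + O)/(2*O))
F(37) - (-19848/f(-36, 110) - 7079/(8887 - 1*(-11554))) = (-15/2 - 6/37) - (-19848/123 - 7079/(8887 - 1*(-11554))) = (-15/2 - 6*1/37) - (-19848*1/123 - 7079/(8887 + 11554)) = (-15/2 - 6/37) - (-6616/41 - 7079/20441) = -567/74 - (-6616/41 - 7079*1/20441) = -567/74 - (-6616/41 - 7079/20441) = -567/74 - 1*(-135527895/838081) = -567/74 + 135527895/838081 = 9553872303/62017994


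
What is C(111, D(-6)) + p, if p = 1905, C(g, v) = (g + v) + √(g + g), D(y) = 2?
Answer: 2018 + √222 ≈ 2032.9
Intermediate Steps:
C(g, v) = g + v + √2*√g (C(g, v) = (g + v) + √(2*g) = (g + v) + √2*√g = g + v + √2*√g)
C(111, D(-6)) + p = (111 + 2 + √2*√111) + 1905 = (111 + 2 + √222) + 1905 = (113 + √222) + 1905 = 2018 + √222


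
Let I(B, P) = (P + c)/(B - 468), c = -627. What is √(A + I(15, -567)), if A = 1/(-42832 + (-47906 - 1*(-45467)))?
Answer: √123167621653147/6835921 ≈ 1.6235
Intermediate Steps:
I(B, P) = (-627 + P)/(-468 + B) (I(B, P) = (P - 627)/(B - 468) = (-627 + P)/(-468 + B))
A = -1/45271 (A = 1/(-42832 + (-47906 + 45467)) = 1/(-42832 - 2439) = 1/(-45271) = -1/45271 ≈ -2.2089e-5)
√(A + I(15, -567)) = √(-1/45271 + (-627 - 567)/(-468 + 15)) = √(-1/45271 - 1194/(-453)) = √(-1/45271 - 1/453*(-1194)) = √(-1/45271 + 398/151) = √(18017707/6835921) = √123167621653147/6835921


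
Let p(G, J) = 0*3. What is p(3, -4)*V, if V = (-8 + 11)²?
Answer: 0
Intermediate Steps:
p(G, J) = 0
V = 9 (V = 3² = 9)
p(3, -4)*V = 0*9 = 0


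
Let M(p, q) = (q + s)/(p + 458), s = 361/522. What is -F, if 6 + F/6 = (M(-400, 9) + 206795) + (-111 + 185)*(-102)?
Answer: -6032225575/5046 ≈ -1.1954e+6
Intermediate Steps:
s = 361/522 (s = 361*(1/522) = 361/522 ≈ 0.69157)
M(p, q) = (361/522 + q)/(458 + p) (M(p, q) = (q + 361/522)/(p + 458) = (361/522 + q)/(458 + p))
F = 6032225575/5046 (F = -36 + 6*(((361/522 + 9)/(458 - 400) + 206795) + (-111 + 185)*(-102)) = -36 + 6*(((5059/522)/58 + 206795) + 74*(-102)) = -36 + 6*(((1/58)*(5059/522) + 206795) - 7548) = -36 + 6*((5059/30276 + 206795) - 7548) = -36 + 6*(6260930479/30276 - 7548) = -36 + 6*(6032407231/30276) = -36 + 6032407231/5046 = 6032225575/5046 ≈ 1.1954e+6)
-F = -1*6032225575/5046 = -6032225575/5046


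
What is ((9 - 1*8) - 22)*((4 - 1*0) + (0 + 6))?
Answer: -210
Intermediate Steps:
((9 - 1*8) - 22)*((4 - 1*0) + (0 + 6)) = ((9 - 8) - 22)*((4 + 0) + 6) = (1 - 22)*(4 + 6) = -21*10 = -210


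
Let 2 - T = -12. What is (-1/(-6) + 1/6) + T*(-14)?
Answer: -587/3 ≈ -195.67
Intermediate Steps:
T = 14 (T = 2 - 1*(-12) = 2 + 12 = 14)
(-1/(-6) + 1/6) + T*(-14) = (-1/(-6) + 1/6) + 14*(-14) = (-1*(-1/6) + 1*(1/6)) - 196 = (1/6 + 1/6) - 196 = 1/3 - 196 = -587/3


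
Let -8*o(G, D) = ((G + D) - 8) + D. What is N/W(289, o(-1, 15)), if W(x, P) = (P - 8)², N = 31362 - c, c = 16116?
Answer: 975744/7225 ≈ 135.05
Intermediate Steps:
o(G, D) = 1 - D/4 - G/8 (o(G, D) = -(((G + D) - 8) + D)/8 = -(((D + G) - 8) + D)/8 = -((-8 + D + G) + D)/8 = -(-8 + G + 2*D)/8 = 1 - D/4 - G/8)
N = 15246 (N = 31362 - 1*16116 = 31362 - 16116 = 15246)
W(x, P) = (-8 + P)²
N/W(289, o(-1, 15)) = 15246/((-8 + (1 - ¼*15 - ⅛*(-1)))²) = 15246/((-8 + (1 - 15/4 + ⅛))²) = 15246/((-8 - 21/8)²) = 15246/((-85/8)²) = 15246/(7225/64) = 15246*(64/7225) = 975744/7225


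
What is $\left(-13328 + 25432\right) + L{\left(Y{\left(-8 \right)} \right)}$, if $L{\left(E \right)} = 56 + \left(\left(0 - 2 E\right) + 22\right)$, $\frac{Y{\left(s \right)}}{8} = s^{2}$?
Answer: $11158$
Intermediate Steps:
$Y{\left(s \right)} = 8 s^{2}$
$L{\left(E \right)} = 78 - 2 E$ ($L{\left(E \right)} = 56 - \left(-22 + 2 E\right) = 78 - 2 E$)
$\left(-13328 + 25432\right) + L{\left(Y{\left(-8 \right)} \right)} = \left(-13328 + 25432\right) + \left(78 - 2 \cdot 8 \left(-8\right)^{2}\right) = 12104 + \left(78 - 2 \cdot 8 \cdot 64\right) = 12104 + \left(78 - 1024\right) = 12104 - 946 = 11158$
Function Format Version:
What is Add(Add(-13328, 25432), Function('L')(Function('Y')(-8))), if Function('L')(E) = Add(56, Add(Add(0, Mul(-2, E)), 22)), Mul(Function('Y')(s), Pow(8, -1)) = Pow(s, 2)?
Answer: 11158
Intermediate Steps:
Function('Y')(s) = Mul(8, Pow(s, 2))
Function('L')(E) = Add(78, Mul(-2, E)) (Function('L')(E) = Add(56, Add(Mul(-2, E), 22)) = Add(56, Add(22, Mul(-2, E))) = Add(78, Mul(-2, E)))
Add(Add(-13328, 25432), Function('L')(Function('Y')(-8))) = Add(Add(-13328, 25432), Add(78, Mul(-2, Mul(8, Pow(-8, 2))))) = Add(12104, Add(78, Mul(-2, Mul(8, 64)))) = Add(12104, Add(78, Mul(-2, 512))) = Add(12104, Add(78, -1024)) = Add(12104, -946) = 11158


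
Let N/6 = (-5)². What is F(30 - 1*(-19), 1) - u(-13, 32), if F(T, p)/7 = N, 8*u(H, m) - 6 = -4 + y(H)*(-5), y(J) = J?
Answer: 8333/8 ≈ 1041.6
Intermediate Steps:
N = 150 (N = 6*(-5)² = 6*25 = 150)
u(H, m) = ¼ - 5*H/8 (u(H, m) = ¾ + (-4 + H*(-5))/8 = ¾ + (-4 - 5*H)/8 = ¾ + (-½ - 5*H/8) = ¼ - 5*H/8)
F(T, p) = 1050 (F(T, p) = 7*150 = 1050)
F(30 - 1*(-19), 1) - u(-13, 32) = 1050 - (¼ - 5/8*(-13)) = 1050 - (¼ + 65/8) = 1050 - 1*67/8 = 1050 - 67/8 = 8333/8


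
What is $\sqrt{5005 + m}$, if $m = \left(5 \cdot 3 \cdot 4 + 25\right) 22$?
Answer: $25 \sqrt{11} \approx 82.916$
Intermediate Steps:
$m = 1870$ ($m = \left(15 \cdot 4 + 25\right) 22 = \left(60 + 25\right) 22 = 85 \cdot 22 = 1870$)
$\sqrt{5005 + m} = \sqrt{5005 + 1870} = \sqrt{6875} = 25 \sqrt{11}$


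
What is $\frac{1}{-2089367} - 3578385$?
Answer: $- \frac{7476559532296}{2089367} \approx -3.5784 \cdot 10^{6}$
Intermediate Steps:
$\frac{1}{-2089367} - 3578385 = - \frac{1}{2089367} - 3578385 = - \frac{7476559532296}{2089367}$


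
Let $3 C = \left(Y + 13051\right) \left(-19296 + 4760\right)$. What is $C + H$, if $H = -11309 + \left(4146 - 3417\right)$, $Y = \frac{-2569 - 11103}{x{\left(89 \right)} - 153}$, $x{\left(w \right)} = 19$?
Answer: $- \frac{4270673396}{67} \approx -6.3741 \cdot 10^{7}$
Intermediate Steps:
$Y = \frac{6836}{67}$ ($Y = \frac{-2569 - 11103}{19 - 153} = - \frac{13672}{-134} = \left(-13672\right) \left(- \frac{1}{134}\right) = \frac{6836}{67} \approx 102.03$)
$C = - \frac{4269964536}{67}$ ($C = \frac{\left(\frac{6836}{67} + 13051\right) \left(-19296 + 4760\right)}{3} = \frac{\frac{881253}{67} \left(-14536\right)}{3} = \frac{1}{3} \left(- \frac{12809893608}{67}\right) = - \frac{4269964536}{67} \approx -6.3731 \cdot 10^{7}$)
$H = -10580$ ($H = -11309 + 729 = -10580$)
$C + H = - \frac{4269964536}{67} - 10580 = - \frac{4270673396}{67}$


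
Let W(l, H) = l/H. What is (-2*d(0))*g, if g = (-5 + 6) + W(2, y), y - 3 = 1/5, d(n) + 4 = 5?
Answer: -13/4 ≈ -3.2500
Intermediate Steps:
d(n) = 1 (d(n) = -4 + 5 = 1)
y = 16/5 (y = 3 + 1/5 = 16/5 ≈ 3.2000)
g = 13/8 (g = (-5 + 6) + 2/(16/5) = 1 + 2*(5/16) = 1 + 5/8 = 13/8 ≈ 1.6250)
(-2*d(0))*g = -2*1*(13/8) = -2*13/8 = -13/4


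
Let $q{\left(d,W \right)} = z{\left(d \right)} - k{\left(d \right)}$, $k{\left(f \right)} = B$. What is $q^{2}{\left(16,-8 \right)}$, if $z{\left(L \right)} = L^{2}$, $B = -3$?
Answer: $67081$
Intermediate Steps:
$k{\left(f \right)} = -3$
$q{\left(d,W \right)} = 3 + d^{2}$ ($q{\left(d,W \right)} = d^{2} - -3 = d^{2} + 3 = 3 + d^{2}$)
$q^{2}{\left(16,-8 \right)} = \left(3 + 16^{2}\right)^{2} = \left(3 + 256\right)^{2} = 259^{2} = 67081$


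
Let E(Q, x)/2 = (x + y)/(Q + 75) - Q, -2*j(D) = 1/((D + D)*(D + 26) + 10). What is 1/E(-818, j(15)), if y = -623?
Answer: 921320/1508824561 ≈ 0.00061062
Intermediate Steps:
j(D) = -1/(2*(10 + 2*D*(26 + D))) (j(D) = -1/(2*((D + D)*(D + 26) + 10)) = -1/(2*((2*D)*(26 + D) + 10)) = -1/(2*(2*D*(26 + D) + 10)) = -1/(2*(10 + 2*D*(26 + D))))
E(Q, x) = -2*Q + 2*(-623 + x)/(75 + Q) (E(Q, x) = 2*((x - 623)/(Q + 75) - Q) = 2*((-623 + x)/(75 + Q) - Q) = 2*(-Q + (-623 + x)/(75 + Q)) = -2*Q + 2*(-623 + x)/(75 + Q))
1/E(-818, j(15)) = 1/(2*(-623 - 1/(20 + 4*15**2 + 104*15) - 1*(-818)**2 - 75*(-818))/(75 - 818)) = 1/(2*(-623 - 1/(20 + 4*225 + 1560) - 1*669124 + 61350)/(-743)) = 1/(2*(-1/743)*(-623 - 1/(20 + 900 + 1560) - 669124 + 61350)) = 1/(2*(-1/743)*(-623 - 1/2480 - 669124 + 61350)) = 1/(2*(-1/743)*(-1508824561/2480)) = 1/(1508824561/921320) = 921320/1508824561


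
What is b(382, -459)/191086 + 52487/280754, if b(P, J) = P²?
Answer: 25499138789/26824079422 ≈ 0.95061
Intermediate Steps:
b(382, -459)/191086 + 52487/280754 = 382²/191086 + 52487/280754 = 145924*(1/191086) + 52487*(1/280754) = 72962/95543 + 52487/280754 = 25499138789/26824079422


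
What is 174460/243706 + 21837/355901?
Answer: 33706148191/43367604553 ≈ 0.77722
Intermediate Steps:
174460/243706 + 21837/355901 = 174460*(1/243706) + 21837*(1/355901) = 87230/121853 + 21837/355901 = 33706148191/43367604553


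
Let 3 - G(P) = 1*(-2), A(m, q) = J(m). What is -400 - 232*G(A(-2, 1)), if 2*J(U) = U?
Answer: -1560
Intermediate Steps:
J(U) = U/2
A(m, q) = m/2
G(P) = 5 (G(P) = 3 - (-2) = 3 - 1*(-2) = 3 + 2 = 5)
-400 - 232*G(A(-2, 1)) = -400 - 232*5 = -400 - 1160 = -1560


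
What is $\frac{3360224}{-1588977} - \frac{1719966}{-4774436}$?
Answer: $- \frac{6655094009441}{3793234495986} \approx -1.7545$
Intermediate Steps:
$\frac{3360224}{-1588977} - \frac{1719966}{-4774436} = 3360224 \left(- \frac{1}{1588977}\right) - - \frac{859983}{2387218} = - \frac{3360224}{1588977} + \frac{859983}{2387218} = - \frac{6655094009441}{3793234495986}$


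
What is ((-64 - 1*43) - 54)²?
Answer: 25921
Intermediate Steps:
((-64 - 1*43) - 54)² = ((-64 - 43) - 54)² = (-107 - 54)² = (-161)² = 25921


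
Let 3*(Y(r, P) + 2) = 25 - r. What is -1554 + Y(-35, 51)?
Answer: -1536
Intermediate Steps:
Y(r, P) = 19/3 - r/3 (Y(r, P) = -2 + (25 - r)/3 = -2 + (25/3 - r/3) = 19/3 - r/3)
-1554 + Y(-35, 51) = -1554 + (19/3 - 1/3*(-35)) = -1554 + (19/3 + 35/3) = -1554 + 18 = -1536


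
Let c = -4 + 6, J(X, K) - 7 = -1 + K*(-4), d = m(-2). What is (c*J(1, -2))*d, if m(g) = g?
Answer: -56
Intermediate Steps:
d = -2
J(X, K) = 6 - 4*K (J(X, K) = 7 + (-1 + K*(-4)) = 7 + (-1 - 4*K) = 6 - 4*K)
c = 2
(c*J(1, -2))*d = (2*(6 - 4*(-2)))*(-2) = (2*(6 + 8))*(-2) = (2*14)*(-2) = 28*(-2) = -56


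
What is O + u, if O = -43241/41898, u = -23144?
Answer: -969730553/41898 ≈ -23145.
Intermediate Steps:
O = -43241/41898 (O = -43241*1/41898 = -43241/41898 ≈ -1.0321)
O + u = -43241/41898 - 23144 = -969730553/41898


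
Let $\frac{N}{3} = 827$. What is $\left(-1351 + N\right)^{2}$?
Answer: $1276900$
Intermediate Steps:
$N = 2481$ ($N = 3 \cdot 827 = 2481$)
$\left(-1351 + N\right)^{2} = \left(-1351 + 2481\right)^{2} = 1130^{2} = 1276900$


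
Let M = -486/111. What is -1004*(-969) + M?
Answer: 35996250/37 ≈ 9.7287e+5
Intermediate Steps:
M = -162/37 (M = -486/111 = -9*18/37 = -162/37 ≈ -4.3784)
-1004*(-969) + M = -1004*(-969) - 162/37 = 972876 - 162/37 = 35996250/37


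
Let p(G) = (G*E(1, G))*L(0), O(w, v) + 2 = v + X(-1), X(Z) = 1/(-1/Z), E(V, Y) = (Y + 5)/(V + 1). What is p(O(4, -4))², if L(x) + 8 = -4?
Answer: 0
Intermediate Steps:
E(V, Y) = (5 + Y)/(1 + V)
X(Z) = -Z
L(x) = -12 (L(x) = -8 - 4 = -12)
O(w, v) = -1 + v (O(w, v) = -2 + (v - 1*(-1)) = -2 + (v + 1) = -2 + (1 + v) = -1 + v)
p(G) = -12*G*(5/2 + G/2) (p(G) = (G*((5 + G)/(1 + 1)))*(-12) = (G*((5 + G)/2))*(-12) = (G*(5/2 + G/2))*(-12) = -12*G*(5/2 + G/2))
p(O(4, -4))² = (-6*(-1 - 4)*(5 + (-1 - 4)))² = (-6*(-5)*(5 - 5))² = (-6*(-5)*0)² = 0² = 0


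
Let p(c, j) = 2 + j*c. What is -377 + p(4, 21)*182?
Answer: 15275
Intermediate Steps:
p(c, j) = 2 + c*j
-377 + p(4, 21)*182 = -377 + (2 + 4*21)*182 = -377 + (2 + 84)*182 = -377 + 86*182 = -377 + 15652 = 15275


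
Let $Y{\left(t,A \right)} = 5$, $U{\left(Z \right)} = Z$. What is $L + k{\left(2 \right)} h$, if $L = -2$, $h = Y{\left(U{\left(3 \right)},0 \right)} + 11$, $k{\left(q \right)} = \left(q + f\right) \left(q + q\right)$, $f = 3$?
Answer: $318$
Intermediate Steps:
$k{\left(q \right)} = 2 q \left(3 + q\right)$ ($k{\left(q \right)} = \left(q + 3\right) \left(q + q\right) = \left(3 + q\right) 2 q = 2 q \left(3 + q\right)$)
$h = 16$ ($h = 5 + 11 = 16$)
$L + k{\left(2 \right)} h = -2 + 2 \cdot 2 \left(3 + 2\right) 16 = -2 + 2 \cdot 2 \cdot 5 \cdot 16 = -2 + 20 \cdot 16 = -2 + 320 = 318$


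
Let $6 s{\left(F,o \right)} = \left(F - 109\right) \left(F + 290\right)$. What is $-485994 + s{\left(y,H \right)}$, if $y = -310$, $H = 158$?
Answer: $- \frac{1453792}{3} \approx -4.846 \cdot 10^{5}$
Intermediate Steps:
$s{\left(F,o \right)} = \frac{\left(-109 + F\right) \left(290 + F\right)}{6}$ ($s{\left(F,o \right)} = \frac{\left(F - 109\right) \left(F + 290\right)}{6} = \frac{\left(-109 + F\right) \left(290 + F\right)}{6}$)
$-485994 + s{\left(y,H \right)} = -485994 + \left(- \frac{15805}{3} + \frac{\left(-310\right)^{2}}{6} + \frac{181}{6} \left(-310\right)\right) = -485994 - - \frac{4190}{3} = -485994 + \frac{4190}{3} = - \frac{1453792}{3}$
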